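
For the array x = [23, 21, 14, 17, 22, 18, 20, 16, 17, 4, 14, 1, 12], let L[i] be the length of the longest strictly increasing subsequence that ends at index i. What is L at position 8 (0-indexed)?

dp[i] = 1 + max{dp[j] : j<i, x[j]<x[i]} (or 1 if no such j):
i:      0  1  2  3  4  5  6  7  8  9 10 11 12
x[i]:  23 21 14 17 22 18 20 16 17  4 14  1 12
dp:     1  1  1  2  3  3  4  2  3  1  2  1  2
At index 8 the value is 3.

3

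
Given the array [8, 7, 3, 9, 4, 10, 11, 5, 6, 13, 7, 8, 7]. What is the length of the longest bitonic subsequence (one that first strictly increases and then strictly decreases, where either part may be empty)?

inc[i] = longest strictly increasing subsequence ending at i; dec[i] = longest strictly decreasing subsequence starting at i:
i:      1  2  3  4  5  6  7  8  9 10 11 12 13
a[i]:   8  7  3  9  4 10 11  5  6 13  7  8  7
inc:    1  1  1  2  2  3  4  3  4  5  5  6  5
dec:    3  2  1  3  1  3  3  1  1  3  1  2  1
Best peak at i=10 (value 13): inc=5, dec=3, length 5+3−1 = 7.

7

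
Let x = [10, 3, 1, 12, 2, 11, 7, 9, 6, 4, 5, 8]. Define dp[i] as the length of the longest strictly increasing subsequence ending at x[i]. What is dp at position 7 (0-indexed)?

4

dp[i] = 1 + max{dp[j] : j<i, x[j]<x[i]} (or 1 if no such j):
i:      0  1  2  3  4  5  6  7  8  9 10 11
x[i]:  10  3  1 12  2 11  7  9  6  4  5  8
dp:     1  1  1  2  2  3  3  4  3  3  4  5
At index 7 the value is 4.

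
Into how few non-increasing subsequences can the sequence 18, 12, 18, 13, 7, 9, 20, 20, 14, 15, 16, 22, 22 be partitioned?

6

Place each on the leftmost legal pile:
18 → new pile 1 (tops now [18])
12 → pile 1 (tops now [12])
18 → new pile 2 (tops now [12, 18])
13 → pile 2 (tops now [12, 13])
7 → pile 1 (tops now [7, 13])
9 → pile 2 (tops now [7, 9])
20 → new pile 3 (tops now [7, 9, 20])
20 → pile 3 (tops now [7, 9, 20])
14 → pile 3 (tops now [7, 9, 14])
15 → new pile 4 (tops now [7, 9, 14, 15])
16 → new pile 5 (tops now [7, 9, 14, 15, 16])
22 → new pile 6 (tops now [7, 9, 14, 15, 16, 22])
22 → pile 6 (tops now [7, 9, 14, 15, 16, 22])
Six piles.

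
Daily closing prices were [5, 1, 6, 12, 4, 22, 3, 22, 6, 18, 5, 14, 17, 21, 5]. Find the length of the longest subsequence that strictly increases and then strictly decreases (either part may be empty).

inc[i] = longest strictly increasing subsequence ending at i; dec[i] = longest strictly decreasing subsequence starting at i:
i:      1  2  3  4  5  6  7  8  9 10 11 12 13 14 15
a[i]:   5  1  6 12  4 22  3 22  6 18  5 14 17 21  5
inc:    1  1  2  3  2  4  2  4  3  4  3  4  5  6  3
dec:    3  1  3  3  2  4  1  4  2  3  1  2  2  2  1
Best peak at i=6 (value 22): inc=4, dec=4, length 4+4−1 = 7.

7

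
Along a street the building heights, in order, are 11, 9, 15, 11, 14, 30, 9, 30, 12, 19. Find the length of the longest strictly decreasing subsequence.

Let dp[i] be the longest strictly decreasing subsequence ending at i:
i:      1  2  3  4  5  6  7  8  9 10
a[i]:  11  9 15 11 14 30  9 30 12 19
dp:     1  2  1  2  2  1  3  1  3  2
Maximum is 3.

3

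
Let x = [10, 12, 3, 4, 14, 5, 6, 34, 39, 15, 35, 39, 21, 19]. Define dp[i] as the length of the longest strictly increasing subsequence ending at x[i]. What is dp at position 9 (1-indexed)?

dp[i] = 1 + max{dp[j] : j<i, x[j]<x[i]} (or 1 if no such j):
i:      1  2  3  4  5  6  7  8  9 10 11 12 13 14
x[i]:  10 12  3  4 14  5  6 34 39 15 35 39 21 19
dp:     1  2  1  2  3  3  4  5  6  5  6  7  6  6
At index 9 the value is 6.

6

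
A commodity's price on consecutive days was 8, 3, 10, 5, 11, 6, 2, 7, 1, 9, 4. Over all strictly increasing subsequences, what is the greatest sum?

Let S[i] be the best sum of a strictly increasing subsequence ending at i:
i:      1  2  3  4  5  6  7  8  9 10 11
a[i]:   8  3 10  5 11  6  2  7  1  9  4
S:      8  3 18  8 29 14  2 21  1 30  7
Maximum is 30 (e.g. 3 + 5 + 6 + 7 + 9).

30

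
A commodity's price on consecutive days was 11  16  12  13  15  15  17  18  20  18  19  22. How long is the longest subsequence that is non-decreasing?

Let dp[i] be the length of the longest such subsequence ending at index i:
i:      1  2  3  4  5  6  7  8  9 10 11 12
a[i]:  11 16 12 13 15 15 17 18 20 18 19 22
dp:     1  2  2  3  4  5  6  7  8  8  9 10
Maximum dp value is 10.

10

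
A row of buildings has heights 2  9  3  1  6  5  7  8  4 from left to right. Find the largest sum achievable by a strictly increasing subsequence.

Let S[i] be the best sum of a strictly increasing subsequence ending at i:
i:      1  2  3  4  5  6  7  8  9
a[i]:   2  9  3  1  6  5  7  8  4
S:      2 11  5  1 11 10 18 26  9
Maximum is 26 (e.g. 2 + 3 + 6 + 7 + 8).

26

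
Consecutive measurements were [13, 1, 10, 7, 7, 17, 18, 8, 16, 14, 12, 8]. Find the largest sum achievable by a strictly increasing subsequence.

48

Let S[i] be the best sum of a strictly increasing subsequence ending at i:
i:      1  2  3  4  5  6  7  8  9 10 11 12
a[i]:  13  1 10  7  7 17 18  8 16 14 12  8
S:     13  1 11  8  8 30 48 16 32 30 28 16
Maximum is 48 (e.g. 13 + 17 + 18).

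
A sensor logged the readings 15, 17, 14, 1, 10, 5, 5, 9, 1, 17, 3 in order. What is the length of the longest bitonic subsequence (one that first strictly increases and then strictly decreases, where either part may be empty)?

inc[i] = longest strictly increasing subsequence ending at i; dec[i] = longest strictly decreasing subsequence starting at i:
i:      1  2  3  4  5  6  7  8  9 10 11
a[i]:  15 17 14  1 10  5  5  9  1 17  3
inc:    1  2  1  1  2  2  2  3  1  4  2
dec:    5  5  4  1  3  2  2  2  1  2  1
Best peak at i=2 (value 17): inc=2, dec=5, length 2+5−1 = 6.

6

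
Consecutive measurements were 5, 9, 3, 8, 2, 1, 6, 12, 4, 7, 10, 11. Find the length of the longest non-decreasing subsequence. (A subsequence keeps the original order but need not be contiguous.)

5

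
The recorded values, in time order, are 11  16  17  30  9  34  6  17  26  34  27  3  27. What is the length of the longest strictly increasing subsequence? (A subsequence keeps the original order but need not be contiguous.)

5

Let dp[i] be the length of the longest such subsequence ending at index i:
i:      1  2  3  4  5  6  7  8  9 10 11 12 13
a[i]:  11 16 17 30  9 34  6 17 26 34 27  3 27
dp:     1  2  3  4  1  5  1  3  4  5  5  1  5
Maximum dp value is 5.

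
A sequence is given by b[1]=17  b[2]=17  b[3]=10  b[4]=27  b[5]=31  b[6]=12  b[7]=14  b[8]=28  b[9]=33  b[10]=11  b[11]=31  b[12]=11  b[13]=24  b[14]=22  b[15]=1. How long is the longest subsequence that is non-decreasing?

5

Let dp[i] be the length of the longest such subsequence ending at index i:
i:      1  2  3  4  5  6  7  8  9 10 11 12 13 14 15
b[i]:  17 17 10 27 31 12 14 28 33 11 31 11 24 22  1
dp:     1  2  1  3  4  2  3  4  5  2  5  3  4  4  1
Maximum dp value is 5.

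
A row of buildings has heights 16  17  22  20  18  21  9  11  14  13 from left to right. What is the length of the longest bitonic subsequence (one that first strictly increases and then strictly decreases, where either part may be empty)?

7

inc[i] = longest strictly increasing subsequence ending at i; dec[i] = longest strictly decreasing subsequence starting at i:
i:      1  2  3  4  5  6  7  8  9 10
a[i]:  16 17 22 20 18 21  9 11 14 13
inc:    1  2  3  3  3  4  1  2  3  3
dec:    3  3  5  4  3  3  1  1  2  1
Best peak at i=3 (value 22): inc=3, dec=5, length 3+5−1 = 7.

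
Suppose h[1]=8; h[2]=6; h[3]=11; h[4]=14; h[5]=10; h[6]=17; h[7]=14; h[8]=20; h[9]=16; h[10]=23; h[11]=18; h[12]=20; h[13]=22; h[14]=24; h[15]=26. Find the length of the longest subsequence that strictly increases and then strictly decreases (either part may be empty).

inc[i] = longest strictly increasing subsequence ending at i; dec[i] = longest strictly decreasing subsequence starting at i:
i:      1  2  3  4  5  6  7  8  9 10 11 12 13 14 15
h[i]:   8  6 11 14 10 17 14 20 16 23 18 20 22 24 26
inc:    1  1  2  3  2  4  3  5  4  6  5  6  7  8  9
dec:    2  1  2  2  1  2  1  2  1  2  1  1  1  1  1
Best peak at i=15 (value 26): inc=9, dec=1, length 9+1−1 = 9.

9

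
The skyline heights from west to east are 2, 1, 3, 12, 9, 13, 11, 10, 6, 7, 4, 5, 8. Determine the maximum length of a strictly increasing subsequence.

5

Let dp[i] be the length of the longest such subsequence ending at index i:
i:      1  2  3  4  5  6  7  8  9 10 11 12 13
a[i]:   2  1  3 12  9 13 11 10  6  7  4  5  8
dp:     1  1  2  3  3  4  4  4  3  4  3  4  5
Maximum dp value is 5.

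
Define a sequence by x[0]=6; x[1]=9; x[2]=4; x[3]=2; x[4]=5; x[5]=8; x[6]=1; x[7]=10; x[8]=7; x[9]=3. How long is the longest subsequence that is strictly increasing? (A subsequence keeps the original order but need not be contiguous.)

4

Track the smallest tail for each achievable length (strict):
6 → extends → [6]
9 → extends → [6, 9]
4 → replaces 6 → [4, 9]
2 → replaces 4 → [2, 9]
5 → replaces 9 → [2, 5]
8 → extends → [2, 5, 8]
1 → replaces 2 → [1, 5, 8]
10 → extends → [1, 5, 8, 10]
7 → replaces 8 → [1, 5, 7, 10]
3 → replaces 5 → [1, 3, 7, 10]
Four tails, so the longest strictly increasing subsequence has length 4 (e.g. 4, 5, 8, 10).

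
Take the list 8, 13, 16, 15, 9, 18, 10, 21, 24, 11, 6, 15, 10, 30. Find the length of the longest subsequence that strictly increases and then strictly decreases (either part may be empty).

8

inc[i] = longest strictly increasing subsequence ending at i; dec[i] = longest strictly decreasing subsequence starting at i:
i:      1  2  3  4  5  6  7  8  9 10 11 12 13 14
a[i]:   8 13 16 15  9 18 10 21 24 11  6 15 10 30
inc:    1  2  3  3  2  4  3  5  6  4  1  5  3  7
dec:    2  3  4  3  2  3  2  3  3  2  1  2  1  1
Best peak at i=9 (value 24): inc=6, dec=3, length 6+3−1 = 8.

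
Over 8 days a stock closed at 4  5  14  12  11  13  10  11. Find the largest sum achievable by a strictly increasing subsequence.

Let S[i] be the best sum of a strictly increasing subsequence ending at i:
i:      1  2  3  4  5  6  7  8
a[i]:   4  5 14 12 11 13 10 11
S:      4  9 23 21 20 34 19 30
Maximum is 34 (e.g. 4 + 5 + 12 + 13).

34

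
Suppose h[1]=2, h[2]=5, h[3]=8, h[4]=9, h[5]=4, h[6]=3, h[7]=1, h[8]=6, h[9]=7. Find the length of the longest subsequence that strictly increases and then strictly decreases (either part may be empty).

inc[i] = longest strictly increasing subsequence ending at i; dec[i] = longest strictly decreasing subsequence starting at i:
i:     1 2 3 4 5 6 7 8 9
h[i]:  2 5 8 9 4 3 1 6 7
inc:   1 2 3 4 2 2 1 3 4
dec:   2 4 4 4 3 2 1 1 1
Best peak at i=4 (value 9): inc=4, dec=4, length 4+4−1 = 7.

7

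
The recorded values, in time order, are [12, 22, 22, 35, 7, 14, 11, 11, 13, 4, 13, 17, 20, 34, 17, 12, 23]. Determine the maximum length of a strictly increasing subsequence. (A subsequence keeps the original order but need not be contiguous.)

Let dp[i] be the length of the longest such subsequence ending at index i:
i:      1  2  3  4  5  6  7  8  9 10 11 12 13 14 15 16 17
a[i]:  12 22 22 35  7 14 11 11 13  4 13 17 20 34 17 12 23
dp:     1  2  2  3  1  2  2  2  3  1  3  4  5  6  4  3  6
Maximum dp value is 6.

6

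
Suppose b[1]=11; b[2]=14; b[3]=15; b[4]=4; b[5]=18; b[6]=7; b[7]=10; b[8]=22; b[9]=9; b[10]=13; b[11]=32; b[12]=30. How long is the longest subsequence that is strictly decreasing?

Negate each value so 'decreasing' becomes 'increasing', then run patience tails on the negated sequence:
-11 → extends → [-11]
-14 → replaces -11 → [-14]
-15 → replaces -14 → [-15]
-4 → extends → [-15, -4]
-18 → replaces -15 → [-18, -4]
-7 → replaces -4 → [-18, -7]
-10 → replaces -7 → [-18, -10]
-22 → replaces -18 → [-22, -10]
-9 → extends → [-22, -10, -9]
-13 → replaces -10 → [-22, -13, -9]
-32 → replaces -22 → [-32, -13, -9]
-30 → replaces -13 → [-32, -30, -9]
Three tails, so the longest strictly decreasing subsequence of the original has length 3.

3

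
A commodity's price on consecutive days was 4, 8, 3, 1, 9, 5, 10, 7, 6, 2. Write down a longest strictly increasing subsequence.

Patience tails give the LIS length; then backtrack through the dp parents:
4 → extends → [4]
8 → extends → [4, 8]
3 → replaces 4 → [3, 8]
1 → replaces 3 → [1, 8]
9 → extends → [1, 8, 9]
5 → replaces 8 → [1, 5, 9]
10 → extends → [1, 5, 9, 10]
7 → replaces 9 → [1, 5, 7, 10]
6 → replaces 7 → [1, 5, 6, 10]
2 → replaces 5 → [1, 2, 6, 10]
Length 4; one witness is 4, 8, 9, 10.

4, 8, 9, 10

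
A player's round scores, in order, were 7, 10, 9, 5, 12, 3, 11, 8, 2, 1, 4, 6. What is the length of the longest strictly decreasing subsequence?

Negate each value so 'decreasing' becomes 'increasing', then run patience tails on the negated sequence:
-7 → extends → [-7]
-10 → replaces -7 → [-10]
-9 → extends → [-10, -9]
-5 → extends → [-10, -9, -5]
-12 → replaces -10 → [-12, -9, -5]
-3 → extends → [-12, -9, -5, -3]
-11 → replaces -9 → [-12, -11, -5, -3]
-8 → replaces -5 → [-12, -11, -8, -3]
-2 → extends → [-12, -11, -8, -3, -2]
-1 → extends → [-12, -11, -8, -3, -2, -1]
-4 → replaces -3 → [-12, -11, -8, -4, -2, -1]
-6 → replaces -4 → [-12, -11, -8, -6, -2, -1]
Six tails, so the longest strictly decreasing subsequence of the original has length 6.

6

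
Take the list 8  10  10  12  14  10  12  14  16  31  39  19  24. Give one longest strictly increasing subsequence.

8, 10, 12, 14, 16, 31, 39

Patience tails give the LIS length; then backtrack through the dp parents:
8 → extends → [8]
10 → extends → [8, 10]
10 → already a tail → [8, 10]
12 → extends → [8, 10, 12]
14 → extends → [8, 10, 12, 14]
10 → already a tail → [8, 10, 12, 14]
12 → already a tail → [8, 10, 12, 14]
14 → already a tail → [8, 10, 12, 14]
16 → extends → [8, 10, 12, 14, 16]
31 → extends → [8, 10, 12, 14, 16, 31]
39 → extends → [8, 10, 12, 14, 16, 31, 39]
19 → replaces 31 → [8, 10, 12, 14, 16, 19, 39]
24 → replaces 39 → [8, 10, 12, 14, 16, 19, 24]
Length 7; one witness is 8, 10, 12, 14, 16, 31, 39.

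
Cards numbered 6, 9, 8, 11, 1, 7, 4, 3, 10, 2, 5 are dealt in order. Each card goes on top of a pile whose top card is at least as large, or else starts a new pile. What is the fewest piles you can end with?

3

Place each on the leftmost legal pile:
6 → new pile 1 (tops now [6])
9 → new pile 2 (tops now [6, 9])
8 → pile 2 (tops now [6, 8])
11 → new pile 3 (tops now [6, 8, 11])
1 → pile 1 (tops now [1, 8, 11])
7 → pile 2 (tops now [1, 7, 11])
4 → pile 2 (tops now [1, 4, 11])
3 → pile 2 (tops now [1, 3, 11])
10 → pile 3 (tops now [1, 3, 10])
2 → pile 2 (tops now [1, 2, 10])
5 → pile 3 (tops now [1, 2, 5])
Three piles.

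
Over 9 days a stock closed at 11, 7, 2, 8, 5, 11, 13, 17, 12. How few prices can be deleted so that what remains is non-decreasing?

Fewest deletions = n − (longest non-decreasing subsequence).
Patience tails:
11 → extends → [11]
7 → replaces 11 → [7]
2 → replaces 7 → [2]
8 → extends → [2, 8]
5 → replaces 8 → [2, 5]
11 → extends → [2, 5, 11]
13 → extends → [2, 5, 11, 13]
17 → extends → [2, 5, 11, 13, 17]
12 → replaces 13 → [2, 5, 11, 12, 17]
Longest non-decreasing subsequence has length 5, so deletions = 9 − 5 = 4.

4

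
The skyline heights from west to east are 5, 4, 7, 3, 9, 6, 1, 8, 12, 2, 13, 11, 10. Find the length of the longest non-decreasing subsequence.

5

Track the smallest tail for each achievable length (allowing ties):
5 → extends → [5]
4 → replaces 5 → [4]
7 → extends → [4, 7]
3 → replaces 4 → [3, 7]
9 → extends → [3, 7, 9]
6 → replaces 7 → [3, 6, 9]
1 → replaces 3 → [1, 6, 9]
8 → replaces 9 → [1, 6, 8]
12 → extends → [1, 6, 8, 12]
2 → replaces 6 → [1, 2, 8, 12]
13 → extends → [1, 2, 8, 12, 13]
11 → replaces 12 → [1, 2, 8, 11, 13]
10 → replaces 11 → [1, 2, 8, 10, 13]
Five tails, so the longest non-decreasing subsequence has length 5 (e.g. 5, 7, 9, 12, 13).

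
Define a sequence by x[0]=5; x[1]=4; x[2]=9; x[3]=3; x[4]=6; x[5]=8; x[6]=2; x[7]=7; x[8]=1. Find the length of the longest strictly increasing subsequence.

Let dp[i] be the length of the longest such subsequence ending at index i:
i:     0 1 2 3 4 5 6 7 8
x[i]:  5 4 9 3 6 8 2 7 1
dp:    1 1 2 1 2 3 1 3 1
Maximum dp value is 3.

3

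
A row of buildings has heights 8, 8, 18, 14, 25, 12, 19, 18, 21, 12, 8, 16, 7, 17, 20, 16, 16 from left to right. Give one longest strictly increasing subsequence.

8, 14, 16, 17, 20

Patience tails give the LIS length; then backtrack through the dp parents:
8 → extends → [8]
8 → already a tail → [8]
18 → extends → [8, 18]
14 → replaces 18 → [8, 14]
25 → extends → [8, 14, 25]
12 → replaces 14 → [8, 12, 25]
19 → replaces 25 → [8, 12, 19]
18 → replaces 19 → [8, 12, 18]
21 → extends → [8, 12, 18, 21]
12 → already a tail → [8, 12, 18, 21]
8 → already a tail → [8, 12, 18, 21]
16 → replaces 18 → [8, 12, 16, 21]
7 → replaces 8 → [7, 12, 16, 21]
17 → replaces 21 → [7, 12, 16, 17]
20 → extends → [7, 12, 16, 17, 20]
16 → already a tail → [7, 12, 16, 17, 20]
16 → already a tail → [7, 12, 16, 17, 20]
Length 5; one witness is 8, 14, 16, 17, 20.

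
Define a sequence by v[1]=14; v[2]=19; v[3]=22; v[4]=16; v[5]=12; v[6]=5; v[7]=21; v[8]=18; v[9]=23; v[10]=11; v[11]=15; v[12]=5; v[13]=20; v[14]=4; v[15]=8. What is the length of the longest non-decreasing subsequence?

4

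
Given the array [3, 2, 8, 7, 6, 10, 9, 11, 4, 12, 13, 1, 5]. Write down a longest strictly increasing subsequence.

3, 8, 10, 11, 12, 13

Patience tails give the LIS length; then backtrack through the dp parents:
3 → extends → [3]
2 → replaces 3 → [2]
8 → extends → [2, 8]
7 → replaces 8 → [2, 7]
6 → replaces 7 → [2, 6]
10 → extends → [2, 6, 10]
9 → replaces 10 → [2, 6, 9]
11 → extends → [2, 6, 9, 11]
4 → replaces 6 → [2, 4, 9, 11]
12 → extends → [2, 4, 9, 11, 12]
13 → extends → [2, 4, 9, 11, 12, 13]
1 → replaces 2 → [1, 4, 9, 11, 12, 13]
5 → replaces 9 → [1, 4, 5, 11, 12, 13]
Length 6; one witness is 3, 8, 10, 11, 12, 13.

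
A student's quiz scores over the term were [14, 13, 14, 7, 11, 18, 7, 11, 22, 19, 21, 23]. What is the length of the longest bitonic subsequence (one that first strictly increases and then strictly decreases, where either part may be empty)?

inc[i] = longest strictly increasing subsequence ending at i; dec[i] = longest strictly decreasing subsequence starting at i:
i:      1  2  3  4  5  6  7  8  9 10 11 12
a[i]:  14 13 14  7 11 18  7 11 22 19 21 23
inc:    1  1  2  1  2  3  1  2  4  4  5  6
dec:    4  3  3  1  2  2  1  1  2  1  1  1
Best peak at i=12 (value 23): inc=6, dec=1, length 6+1−1 = 6.

6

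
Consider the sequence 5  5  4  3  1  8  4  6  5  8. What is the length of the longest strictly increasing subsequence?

Let dp[i] be the length of the longest such subsequence ending at index i:
i:      1  2  3  4  5  6  7  8  9 10
a[i]:   5  5  4  3  1  8  4  6  5  8
dp:     1  1  1  1  1  2  2  3  3  4
Maximum dp value is 4.

4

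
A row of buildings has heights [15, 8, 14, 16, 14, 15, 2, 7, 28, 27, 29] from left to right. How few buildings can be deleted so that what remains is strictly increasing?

Fewest deletions = n − (longest strictly increasing subsequence).
Patience tails:
15 → extends → [15]
8 → replaces 15 → [8]
14 → extends → [8, 14]
16 → extends → [8, 14, 16]
14 → already a tail → [8, 14, 16]
15 → replaces 16 → [8, 14, 15]
2 → replaces 8 → [2, 14, 15]
7 → replaces 14 → [2, 7, 15]
28 → extends → [2, 7, 15, 28]
27 → replaces 28 → [2, 7, 15, 27]
29 → extends → [2, 7, 15, 27, 29]
Longest strictly increasing subsequence has length 5, so deletions = 11 − 5 = 6.

6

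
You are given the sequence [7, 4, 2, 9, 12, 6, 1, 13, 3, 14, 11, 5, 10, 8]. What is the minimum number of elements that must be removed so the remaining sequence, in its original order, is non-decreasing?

9

Fewest deletions = n − (longest non-decreasing subsequence).
Patience tails:
7 → extends → [7]
4 → replaces 7 → [4]
2 → replaces 4 → [2]
9 → extends → [2, 9]
12 → extends → [2, 9, 12]
6 → replaces 9 → [2, 6, 12]
1 → replaces 2 → [1, 6, 12]
13 → extends → [1, 6, 12, 13]
3 → replaces 6 → [1, 3, 12, 13]
14 → extends → [1, 3, 12, 13, 14]
11 → replaces 12 → [1, 3, 11, 13, 14]
5 → replaces 11 → [1, 3, 5, 13, 14]
10 → replaces 13 → [1, 3, 5, 10, 14]
8 → replaces 10 → [1, 3, 5, 8, 14]
Longest non-decreasing subsequence has length 5, so deletions = 14 − 5 = 9.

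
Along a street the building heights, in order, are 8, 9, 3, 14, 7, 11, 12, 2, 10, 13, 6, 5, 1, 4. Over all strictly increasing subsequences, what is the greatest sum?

53

Let S[i] be the best sum of a strictly increasing subsequence ending at i:
i:      1  2  3  4  5  6  7  8  9 10 11 12 13 14
a[i]:   8  9  3 14  7 11 12  2 10 13  6  5  1  4
S:      8 17  3 31 10 28 40  2 27 53  9  8  1  7
Maximum is 53 (e.g. 8 + 9 + 11 + 12 + 13).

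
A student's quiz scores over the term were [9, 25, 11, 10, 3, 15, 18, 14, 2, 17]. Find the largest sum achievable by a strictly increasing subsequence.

Let S[i] be the best sum of a strictly increasing subsequence ending at i:
i:      1  2  3  4  5  6  7  8  9 10
a[i]:   9 25 11 10  3 15 18 14  2 17
S:      9 34 20 19  3 35 53 34  2 52
Maximum is 53 (e.g. 9 + 11 + 15 + 18).

53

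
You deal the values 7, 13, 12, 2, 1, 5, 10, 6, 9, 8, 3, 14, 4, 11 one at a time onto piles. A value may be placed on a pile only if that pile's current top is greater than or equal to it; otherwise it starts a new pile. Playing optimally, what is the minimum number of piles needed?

5

Place each on the leftmost legal pile:
7 → new pile 1 (tops now [7])
13 → new pile 2 (tops now [7, 13])
12 → pile 2 (tops now [7, 12])
2 → pile 1 (tops now [2, 12])
1 → pile 1 (tops now [1, 12])
5 → pile 2 (tops now [1, 5])
10 → new pile 3 (tops now [1, 5, 10])
6 → pile 3 (tops now [1, 5, 6])
9 → new pile 4 (tops now [1, 5, 6, 9])
8 → pile 4 (tops now [1, 5, 6, 8])
3 → pile 2 (tops now [1, 3, 6, 8])
14 → new pile 5 (tops now [1, 3, 6, 8, 14])
4 → pile 3 (tops now [1, 3, 4, 8, 14])
11 → pile 5 (tops now [1, 3, 4, 8, 11])
Five piles.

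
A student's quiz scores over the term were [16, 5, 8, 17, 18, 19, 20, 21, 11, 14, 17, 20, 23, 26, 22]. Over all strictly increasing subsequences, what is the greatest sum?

160

Let S[i] be the best sum of a strictly increasing subsequence ending at i:
i:       1   2   3   4   5   6   7   8   9  10  11  12  13  14  15
a[i]:   16   5   8  17  18  19  20  21  11  14  17  20  23  26  22
S:      16   5  13  33  51  70  90 111  24  38  55  90 134 160 133
Maximum is 160 (e.g. 16 + 17 + 18 + 19 + 20 + 21 + 23 + 26).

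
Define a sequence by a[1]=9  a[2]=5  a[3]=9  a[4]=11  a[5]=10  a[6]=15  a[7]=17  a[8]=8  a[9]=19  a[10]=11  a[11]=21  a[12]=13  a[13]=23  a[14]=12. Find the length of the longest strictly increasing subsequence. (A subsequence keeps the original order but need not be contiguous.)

8

Track the smallest tail for each achievable length (strict):
9 → extends → [9]
5 → replaces 9 → [5]
9 → extends → [5, 9]
11 → extends → [5, 9, 11]
10 → replaces 11 → [5, 9, 10]
15 → extends → [5, 9, 10, 15]
17 → extends → [5, 9, 10, 15, 17]
8 → replaces 9 → [5, 8, 10, 15, 17]
19 → extends → [5, 8, 10, 15, 17, 19]
11 → replaces 15 → [5, 8, 10, 11, 17, 19]
21 → extends → [5, 8, 10, 11, 17, 19, 21]
13 → replaces 17 → [5, 8, 10, 11, 13, 19, 21]
23 → extends → [5, 8, 10, 11, 13, 19, 21, 23]
12 → replaces 13 → [5, 8, 10, 11, 12, 19, 21, 23]
Eight tails, so the longest strictly increasing subsequence has length 8 (e.g. 5, 9, 11, 15, 17, 19, 21, 23).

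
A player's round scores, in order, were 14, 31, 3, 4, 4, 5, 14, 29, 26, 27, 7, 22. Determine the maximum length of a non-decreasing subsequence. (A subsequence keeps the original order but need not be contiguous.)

Track the smallest tail for each achievable length (allowing ties):
14 → extends → [14]
31 → extends → [14, 31]
3 → replaces 14 → [3, 31]
4 → replaces 31 → [3, 4]
4 → extends → [3, 4, 4]
5 → extends → [3, 4, 4, 5]
14 → extends → [3, 4, 4, 5, 14]
29 → extends → [3, 4, 4, 5, 14, 29]
26 → replaces 29 → [3, 4, 4, 5, 14, 26]
27 → extends → [3, 4, 4, 5, 14, 26, 27]
7 → replaces 14 → [3, 4, 4, 5, 7, 26, 27]
22 → replaces 26 → [3, 4, 4, 5, 7, 22, 27]
Seven tails, so the longest non-decreasing subsequence has length 7 (e.g. 3, 4, 4, 5, 14, 26, 27).

7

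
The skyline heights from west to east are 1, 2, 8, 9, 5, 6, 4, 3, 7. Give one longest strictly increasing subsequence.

1, 2, 5, 6, 7

Patience tails give the LIS length; then backtrack through the dp parents:
1 → extends → [1]
2 → extends → [1, 2]
8 → extends → [1, 2, 8]
9 → extends → [1, 2, 8, 9]
5 → replaces 8 → [1, 2, 5, 9]
6 → replaces 9 → [1, 2, 5, 6]
4 → replaces 5 → [1, 2, 4, 6]
3 → replaces 4 → [1, 2, 3, 6]
7 → extends → [1, 2, 3, 6, 7]
Length 5; one witness is 1, 2, 5, 6, 7.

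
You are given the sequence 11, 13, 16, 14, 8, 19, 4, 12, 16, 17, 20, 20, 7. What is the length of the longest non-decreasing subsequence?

Let dp[i] be the length of the longest such subsequence ending at index i:
i:      1  2  3  4  5  6  7  8  9 10 11 12 13
a[i]:  11 13 16 14  8 19  4 12 16 17 20 20  7
dp:     1  2  3  3  1  4  1  2  4  5  6  7  2
Maximum dp value is 7.

7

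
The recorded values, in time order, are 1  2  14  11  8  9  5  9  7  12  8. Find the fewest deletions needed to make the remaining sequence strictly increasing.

Fewest deletions = n − (longest strictly increasing subsequence).
i:      1  2  3  4  5  6  7  8  9 10 11
a[i]:   1  2 14 11  8  9  5  9  7 12  8
dp:     1  2  3  3  3  4  3  4  4  5  5
max dp = 5, so deletions = 11 − 5 = 6.

6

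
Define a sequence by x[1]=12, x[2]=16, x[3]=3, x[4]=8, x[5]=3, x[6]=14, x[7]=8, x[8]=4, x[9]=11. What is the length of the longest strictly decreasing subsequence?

4

Negate each value so 'decreasing' becomes 'increasing', then run patience tails on the negated sequence:
-12 → extends → [-12]
-16 → replaces -12 → [-16]
-3 → extends → [-16, -3]
-8 → replaces -3 → [-16, -8]
-3 → extends → [-16, -8, -3]
-14 → replaces -8 → [-16, -14, -3]
-8 → replaces -3 → [-16, -14, -8]
-4 → extends → [-16, -14, -8, -4]
-11 → replaces -8 → [-16, -14, -11, -4]
Four tails, so the longest strictly decreasing subsequence of the original has length 4.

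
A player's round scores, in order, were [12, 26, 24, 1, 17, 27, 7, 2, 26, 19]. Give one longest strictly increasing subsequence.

Patience tails give the LIS length; then backtrack through the dp parents:
12 → extends → [12]
26 → extends → [12, 26]
24 → replaces 26 → [12, 24]
1 → replaces 12 → [1, 24]
17 → replaces 24 → [1, 17]
27 → extends → [1, 17, 27]
7 → replaces 17 → [1, 7, 27]
2 → replaces 7 → [1, 2, 27]
26 → replaces 27 → [1, 2, 26]
19 → replaces 26 → [1, 2, 19]
Length 3; one witness is 12, 26, 27.

12, 26, 27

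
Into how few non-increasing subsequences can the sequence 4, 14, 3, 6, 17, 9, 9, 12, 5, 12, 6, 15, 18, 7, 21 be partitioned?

7

Place each on the leftmost legal pile:
4 → new pile 1 (tops now [4])
14 → new pile 2 (tops now [4, 14])
3 → pile 1 (tops now [3, 14])
6 → pile 2 (tops now [3, 6])
17 → new pile 3 (tops now [3, 6, 17])
9 → pile 3 (tops now [3, 6, 9])
9 → pile 3 (tops now [3, 6, 9])
12 → new pile 4 (tops now [3, 6, 9, 12])
5 → pile 2 (tops now [3, 5, 9, 12])
12 → pile 4 (tops now [3, 5, 9, 12])
6 → pile 3 (tops now [3, 5, 6, 12])
15 → new pile 5 (tops now [3, 5, 6, 12, 15])
18 → new pile 6 (tops now [3, 5, 6, 12, 15, 18])
7 → pile 4 (tops now [3, 5, 6, 7, 15, 18])
21 → new pile 7 (tops now [3, 5, 6, 7, 15, 18, 21])
Seven piles.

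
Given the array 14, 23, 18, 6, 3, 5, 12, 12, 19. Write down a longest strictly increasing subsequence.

3, 5, 12, 19

Patience tails give the LIS length; then backtrack through the dp parents:
14 → extends → [14]
23 → extends → [14, 23]
18 → replaces 23 → [14, 18]
6 → replaces 14 → [6, 18]
3 → replaces 6 → [3, 18]
5 → replaces 18 → [3, 5]
12 → extends → [3, 5, 12]
12 → already a tail → [3, 5, 12]
19 → extends → [3, 5, 12, 19]
Length 4; one witness is 3, 5, 12, 19.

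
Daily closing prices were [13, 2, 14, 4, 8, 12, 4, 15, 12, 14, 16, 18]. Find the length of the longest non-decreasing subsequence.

Track the smallest tail for each achievable length (allowing ties):
13 → extends → [13]
2 → replaces 13 → [2]
14 → extends → [2, 14]
4 → replaces 14 → [2, 4]
8 → extends → [2, 4, 8]
12 → extends → [2, 4, 8, 12]
4 → replaces 8 → [2, 4, 4, 12]
15 → extends → [2, 4, 4, 12, 15]
12 → replaces 15 → [2, 4, 4, 12, 12]
14 → extends → [2, 4, 4, 12, 12, 14]
16 → extends → [2, 4, 4, 12, 12, 14, 16]
18 → extends → [2, 4, 4, 12, 12, 14, 16, 18]
Eight tails, so the longest non-decreasing subsequence has length 8 (e.g. 2, 4, 8, 12, 12, 14, 16, 18).

8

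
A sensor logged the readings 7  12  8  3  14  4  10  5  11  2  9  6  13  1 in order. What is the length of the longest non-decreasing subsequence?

5

Track the smallest tail for each achievable length (allowing ties):
7 → extends → [7]
12 → extends → [7, 12]
8 → replaces 12 → [7, 8]
3 → replaces 7 → [3, 8]
14 → extends → [3, 8, 14]
4 → replaces 8 → [3, 4, 14]
10 → replaces 14 → [3, 4, 10]
5 → replaces 10 → [3, 4, 5]
11 → extends → [3, 4, 5, 11]
2 → replaces 3 → [2, 4, 5, 11]
9 → replaces 11 → [2, 4, 5, 9]
6 → replaces 9 → [2, 4, 5, 6]
13 → extends → [2, 4, 5, 6, 13]
1 → replaces 2 → [1, 4, 5, 6, 13]
Five tails, so the longest non-decreasing subsequence has length 5 (e.g. 7, 8, 10, 11, 13).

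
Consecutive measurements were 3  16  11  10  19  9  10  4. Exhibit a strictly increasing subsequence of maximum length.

3, 16, 19

Patience tails give the LIS length; then backtrack through the dp parents:
3 → extends → [3]
16 → extends → [3, 16]
11 → replaces 16 → [3, 11]
10 → replaces 11 → [3, 10]
19 → extends → [3, 10, 19]
9 → replaces 10 → [3, 9, 19]
10 → replaces 19 → [3, 9, 10]
4 → replaces 9 → [3, 4, 10]
Length 3; one witness is 3, 16, 19.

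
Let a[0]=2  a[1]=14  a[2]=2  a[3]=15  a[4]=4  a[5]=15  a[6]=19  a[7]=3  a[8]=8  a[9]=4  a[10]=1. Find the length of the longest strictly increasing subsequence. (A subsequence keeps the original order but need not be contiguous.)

4

Track the smallest tail for each achievable length (strict):
2 → extends → [2]
14 → extends → [2, 14]
2 → already a tail → [2, 14]
15 → extends → [2, 14, 15]
4 → replaces 14 → [2, 4, 15]
15 → already a tail → [2, 4, 15]
19 → extends → [2, 4, 15, 19]
3 → replaces 4 → [2, 3, 15, 19]
8 → replaces 15 → [2, 3, 8, 19]
4 → replaces 8 → [2, 3, 4, 19]
1 → replaces 2 → [1, 3, 4, 19]
Four tails, so the longest strictly increasing subsequence has length 4 (e.g. 2, 14, 15, 19).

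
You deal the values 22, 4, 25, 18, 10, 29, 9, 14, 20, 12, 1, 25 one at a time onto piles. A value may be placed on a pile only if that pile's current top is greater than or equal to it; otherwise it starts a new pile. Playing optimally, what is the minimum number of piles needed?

Place each on the leftmost legal pile:
22 → new pile 1 (tops now [22])
4 → pile 1 (tops now [4])
25 → new pile 2 (tops now [4, 25])
18 → pile 2 (tops now [4, 18])
10 → pile 2 (tops now [4, 10])
29 → new pile 3 (tops now [4, 10, 29])
9 → pile 2 (tops now [4, 9, 29])
14 → pile 3 (tops now [4, 9, 14])
20 → new pile 4 (tops now [4, 9, 14, 20])
12 → pile 3 (tops now [4, 9, 12, 20])
1 → pile 1 (tops now [1, 9, 12, 20])
25 → new pile 5 (tops now [1, 9, 12, 20, 25])
Five piles.

5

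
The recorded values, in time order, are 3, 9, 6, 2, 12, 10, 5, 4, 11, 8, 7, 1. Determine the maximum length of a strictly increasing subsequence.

4

Let dp[i] be the length of the longest such subsequence ending at index i:
i:      1  2  3  4  5  6  7  8  9 10 11 12
a[i]:   3  9  6  2 12 10  5  4 11  8  7  1
dp:     1  2  2  1  3  3  2  2  4  3  3  1
Maximum dp value is 4.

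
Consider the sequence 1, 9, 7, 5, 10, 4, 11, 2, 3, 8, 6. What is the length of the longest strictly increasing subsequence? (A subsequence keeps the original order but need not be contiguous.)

4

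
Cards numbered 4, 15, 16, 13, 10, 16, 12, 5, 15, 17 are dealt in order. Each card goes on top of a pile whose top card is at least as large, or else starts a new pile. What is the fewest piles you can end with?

Place each on the leftmost legal pile:
4 → new pile 1 (tops now [4])
15 → new pile 2 (tops now [4, 15])
16 → new pile 3 (tops now [4, 15, 16])
13 → pile 2 (tops now [4, 13, 16])
10 → pile 2 (tops now [4, 10, 16])
16 → pile 3 (tops now [4, 10, 16])
12 → pile 3 (tops now [4, 10, 12])
5 → pile 2 (tops now [4, 5, 12])
15 → new pile 4 (tops now [4, 5, 12, 15])
17 → new pile 5 (tops now [4, 5, 12, 15, 17])
Five piles.

5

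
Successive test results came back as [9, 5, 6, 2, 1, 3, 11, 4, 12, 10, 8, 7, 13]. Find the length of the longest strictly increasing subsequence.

Track the smallest tail for each achievable length (strict):
9 → extends → [9]
5 → replaces 9 → [5]
6 → extends → [5, 6]
2 → replaces 5 → [2, 6]
1 → replaces 2 → [1, 6]
3 → replaces 6 → [1, 3]
11 → extends → [1, 3, 11]
4 → replaces 11 → [1, 3, 4]
12 → extends → [1, 3, 4, 12]
10 → replaces 12 → [1, 3, 4, 10]
8 → replaces 10 → [1, 3, 4, 8]
7 → replaces 8 → [1, 3, 4, 7]
13 → extends → [1, 3, 4, 7, 13]
Five tails, so the longest strictly increasing subsequence has length 5 (e.g. 5, 6, 11, 12, 13).

5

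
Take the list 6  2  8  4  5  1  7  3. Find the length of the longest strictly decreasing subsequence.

3

Let dp[i] be the longest strictly decreasing subsequence ending at i:
i:     1 2 3 4 5 6 7 8
a[i]:  6 2 8 4 5 1 7 3
dp:    1 2 1 2 2 3 2 3
Maximum is 3.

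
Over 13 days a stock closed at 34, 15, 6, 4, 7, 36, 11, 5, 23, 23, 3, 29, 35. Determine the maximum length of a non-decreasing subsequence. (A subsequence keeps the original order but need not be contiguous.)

Let dp[i] be the length of the longest such subsequence ending at index i:
i:      1  2  3  4  5  6  7  8  9 10 11 12 13
a[i]:  34 15  6  4  7 36 11  5 23 23  3 29 35
dp:     1  1  1  1  2  3  3  2  4  5  1  6  7
Maximum dp value is 7.

7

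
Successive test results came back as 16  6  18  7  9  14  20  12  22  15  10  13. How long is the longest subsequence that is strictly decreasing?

4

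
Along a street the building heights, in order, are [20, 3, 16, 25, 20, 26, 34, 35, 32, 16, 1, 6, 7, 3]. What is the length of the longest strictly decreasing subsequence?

5

Negate each value so 'decreasing' becomes 'increasing', then run patience tails on the negated sequence:
-20 → extends → [-20]
-3 → extends → [-20, -3]
-16 → replaces -3 → [-20, -16]
-25 → replaces -20 → [-25, -16]
-20 → replaces -16 → [-25, -20]
-26 → replaces -25 → [-26, -20]
-34 → replaces -26 → [-34, -20]
-35 → replaces -34 → [-35, -20]
-32 → replaces -20 → [-35, -32]
-16 → extends → [-35, -32, -16]
-1 → extends → [-35, -32, -16, -1]
-6 → replaces -1 → [-35, -32, -16, -6]
-7 → replaces -6 → [-35, -32, -16, -7]
-3 → extends → [-35, -32, -16, -7, -3]
Five tails, so the longest strictly decreasing subsequence of the original has length 5.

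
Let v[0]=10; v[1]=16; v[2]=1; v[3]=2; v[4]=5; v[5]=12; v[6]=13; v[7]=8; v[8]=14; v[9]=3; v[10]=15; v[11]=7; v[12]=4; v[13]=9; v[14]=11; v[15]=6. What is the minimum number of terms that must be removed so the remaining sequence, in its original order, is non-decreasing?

Fewest deletions = n − (longest non-decreasing subsequence).
Patience tails:
10 → extends → [10]
16 → extends → [10, 16]
1 → replaces 10 → [1, 16]
2 → replaces 16 → [1, 2]
5 → extends → [1, 2, 5]
12 → extends → [1, 2, 5, 12]
13 → extends → [1, 2, 5, 12, 13]
8 → replaces 12 → [1, 2, 5, 8, 13]
14 → extends → [1, 2, 5, 8, 13, 14]
3 → replaces 5 → [1, 2, 3, 8, 13, 14]
15 → extends → [1, 2, 3, 8, 13, 14, 15]
7 → replaces 8 → [1, 2, 3, 7, 13, 14, 15]
4 → replaces 7 → [1, 2, 3, 4, 13, 14, 15]
9 → replaces 13 → [1, 2, 3, 4, 9, 14, 15]
11 → replaces 14 → [1, 2, 3, 4, 9, 11, 15]
6 → replaces 9 → [1, 2, 3, 4, 6, 11, 15]
Longest non-decreasing subsequence has length 7, so deletions = 16 − 7 = 9.

9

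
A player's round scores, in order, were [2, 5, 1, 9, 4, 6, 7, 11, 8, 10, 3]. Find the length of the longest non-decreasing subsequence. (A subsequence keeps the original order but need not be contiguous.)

6

Track the smallest tail for each achievable length (allowing ties):
2 → extends → [2]
5 → extends → [2, 5]
1 → replaces 2 → [1, 5]
9 → extends → [1, 5, 9]
4 → replaces 5 → [1, 4, 9]
6 → replaces 9 → [1, 4, 6]
7 → extends → [1, 4, 6, 7]
11 → extends → [1, 4, 6, 7, 11]
8 → replaces 11 → [1, 4, 6, 7, 8]
10 → extends → [1, 4, 6, 7, 8, 10]
3 → replaces 4 → [1, 3, 6, 7, 8, 10]
Six tails, so the longest non-decreasing subsequence has length 6 (e.g. 2, 5, 6, 7, 8, 10).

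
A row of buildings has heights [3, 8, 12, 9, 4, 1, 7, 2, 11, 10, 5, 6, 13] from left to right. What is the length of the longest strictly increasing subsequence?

5

Track the smallest tail for each achievable length (strict):
3 → extends → [3]
8 → extends → [3, 8]
12 → extends → [3, 8, 12]
9 → replaces 12 → [3, 8, 9]
4 → replaces 8 → [3, 4, 9]
1 → replaces 3 → [1, 4, 9]
7 → replaces 9 → [1, 4, 7]
2 → replaces 4 → [1, 2, 7]
11 → extends → [1, 2, 7, 11]
10 → replaces 11 → [1, 2, 7, 10]
5 → replaces 7 → [1, 2, 5, 10]
6 → replaces 10 → [1, 2, 5, 6]
13 → extends → [1, 2, 5, 6, 13]
Five tails, so the longest strictly increasing subsequence has length 5 (e.g. 3, 8, 9, 11, 13).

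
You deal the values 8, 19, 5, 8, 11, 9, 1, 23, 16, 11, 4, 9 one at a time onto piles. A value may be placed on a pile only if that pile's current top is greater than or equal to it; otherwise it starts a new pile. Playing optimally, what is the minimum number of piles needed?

Place each on the leftmost legal pile:
8 → new pile 1 (tops now [8])
19 → new pile 2 (tops now [8, 19])
5 → pile 1 (tops now [5, 19])
8 → pile 2 (tops now [5, 8])
11 → new pile 3 (tops now [5, 8, 11])
9 → pile 3 (tops now [5, 8, 9])
1 → pile 1 (tops now [1, 8, 9])
23 → new pile 4 (tops now [1, 8, 9, 23])
16 → pile 4 (tops now [1, 8, 9, 16])
11 → pile 4 (tops now [1, 8, 9, 11])
4 → pile 2 (tops now [1, 4, 9, 11])
9 → pile 3 (tops now [1, 4, 9, 11])
Four piles.

4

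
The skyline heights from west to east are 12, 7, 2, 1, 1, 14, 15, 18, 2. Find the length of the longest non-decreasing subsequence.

5

Track the smallest tail for each achievable length (allowing ties):
12 → extends → [12]
7 → replaces 12 → [7]
2 → replaces 7 → [2]
1 → replaces 2 → [1]
1 → extends → [1, 1]
14 → extends → [1, 1, 14]
15 → extends → [1, 1, 14, 15]
18 → extends → [1, 1, 14, 15, 18]
2 → replaces 14 → [1, 1, 2, 15, 18]
Five tails, so the longest non-decreasing subsequence has length 5 (e.g. 1, 1, 14, 15, 18).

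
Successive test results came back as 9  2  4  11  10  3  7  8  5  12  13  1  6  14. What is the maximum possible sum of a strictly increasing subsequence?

Let S[i] be the best sum of a strictly increasing subsequence ending at i:
i:      1  2  3  4  5  6  7  8  9 10 11 12 13 14
a[i]:   9  2  4 11 10  3  7  8  5 12 13  1  6 14
S:      9  2  6 20 19  5 13 21 11 33 46  1 17 60
Maximum is 60 (e.g. 2 + 4 + 7 + 8 + 12 + 13 + 14).

60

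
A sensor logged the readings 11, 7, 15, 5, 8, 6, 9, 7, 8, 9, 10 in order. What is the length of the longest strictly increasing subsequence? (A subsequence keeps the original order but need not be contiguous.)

6

Let dp[i] be the length of the longest such subsequence ending at index i:
i:      1  2  3  4  5  6  7  8  9 10 11
a[i]:  11  7 15  5  8  6  9  7  8  9 10
dp:     1  1  2  1  2  2  3  3  4  5  6
Maximum dp value is 6.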